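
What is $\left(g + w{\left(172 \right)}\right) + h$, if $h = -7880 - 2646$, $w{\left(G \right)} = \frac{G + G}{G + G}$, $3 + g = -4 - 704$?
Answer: $-11236$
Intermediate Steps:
$g = -711$ ($g = -3 - 708 = -711$)
$w{\left(G \right)} = 1$ ($w{\left(G \right)} = \frac{2 G}{2 G} = 2 G \frac{1}{2 G} = 1$)
$h = -10526$ ($h = -7880 - 2646 = -10526$)
$\left(g + w{\left(172 \right)}\right) + h = \left(-711 + 1\right) - 10526 = -710 - 10526 = -11236$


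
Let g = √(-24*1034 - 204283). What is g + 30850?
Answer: 30850 + I*√229099 ≈ 30850.0 + 478.64*I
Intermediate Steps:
g = I*√229099 (g = √(-24816 - 204283) = √(-229099) = I*√229099 ≈ 478.64*I)
g + 30850 = I*√229099 + 30850 = 30850 + I*√229099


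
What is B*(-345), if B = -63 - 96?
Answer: 54855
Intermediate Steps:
B = -159
B*(-345) = -159*(-345) = 54855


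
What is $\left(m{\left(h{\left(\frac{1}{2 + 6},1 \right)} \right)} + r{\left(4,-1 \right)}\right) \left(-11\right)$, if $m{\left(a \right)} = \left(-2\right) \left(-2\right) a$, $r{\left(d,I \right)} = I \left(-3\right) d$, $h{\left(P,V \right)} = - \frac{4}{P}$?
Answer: $1276$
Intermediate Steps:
$r{\left(d,I \right)} = - 3 I d$
$m{\left(a \right)} = 4 a$
$\left(m{\left(h{\left(\frac{1}{2 + 6},1 \right)} \right)} + r{\left(4,-1 \right)}\right) \left(-11\right) = \left(4 \left(- \frac{4}{\frac{1}{2 + 6}}\right) - \left(-3\right) 4\right) \left(-11\right) = \left(4 \left(- \frac{4}{\frac{1}{8}}\right) + 12\right) \left(-11\right) = \left(4 \left(- 4 \frac{1}{\frac{1}{8}}\right) + 12\right) \left(-11\right) = \left(4 \left(\left(-4\right) 8\right) + 12\right) \left(-11\right) = \left(4 \left(-32\right) + 12\right) \left(-11\right) = \left(-128 + 12\right) \left(-11\right) = \left(-116\right) \left(-11\right) = 1276$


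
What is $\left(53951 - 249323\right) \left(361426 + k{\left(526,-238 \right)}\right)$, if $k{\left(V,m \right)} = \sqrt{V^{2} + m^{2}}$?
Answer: $-70612520472 - 390744 \sqrt{83330} \approx -7.0725 \cdot 10^{10}$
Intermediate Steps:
$\left(53951 - 249323\right) \left(361426 + k{\left(526,-238 \right)}\right) = \left(53951 - 249323\right) \left(361426 + \sqrt{526^{2} + \left(-238\right)^{2}}\right) = - 195372 \left(361426 + \sqrt{276676 + 56644}\right) = - 195372 \left(361426 + \sqrt{333320}\right) = - 195372 \left(361426 + 2 \sqrt{83330}\right) = -70612520472 - 390744 \sqrt{83330}$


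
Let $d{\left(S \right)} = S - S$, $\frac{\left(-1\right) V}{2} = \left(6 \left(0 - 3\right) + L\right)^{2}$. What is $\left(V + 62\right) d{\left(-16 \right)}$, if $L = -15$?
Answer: $0$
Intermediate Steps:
$V = -2178$ ($V = - 2 \left(6 \left(0 - 3\right) - 15\right)^{2} = - 2 \left(6 \left(-3\right) - 15\right)^{2} = - 2 \left(-18 - 15\right)^{2} = - 2 \left(-33\right)^{2} = \left(-2\right) 1089 = -2178$)
$d{\left(S \right)} = 0$
$\left(V + 62\right) d{\left(-16 \right)} = \left(-2178 + 62\right) 0 = \left(-2116\right) 0 = 0$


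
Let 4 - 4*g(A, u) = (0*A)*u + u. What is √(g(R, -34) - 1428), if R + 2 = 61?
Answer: I*√5674/2 ≈ 37.663*I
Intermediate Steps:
R = 59 (R = -2 + 61 = 59)
g(A, u) = 1 - u/4 (g(A, u) = 1 - ((0*A)*u + u)/4 = 1 - (0*u + u)/4 = 1 - (0 + u)/4 = 1 - u/4)
√(g(R, -34) - 1428) = √((1 - ¼*(-34)) - 1428) = √((1 + 17/2) - 1428) = √(19/2 - 1428) = √(-2837/2) = I*√5674/2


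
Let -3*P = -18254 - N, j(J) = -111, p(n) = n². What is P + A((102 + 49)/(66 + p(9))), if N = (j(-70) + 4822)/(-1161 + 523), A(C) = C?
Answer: 570522047/93786 ≈ 6083.2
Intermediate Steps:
N = -4711/638 (N = (-111 + 4822)/(-1161 + 523) = 4711/(-638) = 4711*(-1/638) = -4711/638 ≈ -7.3840)
P = 3880447/638 (P = -(-18254 - 1*(-4711/638))/3 = -(-18254 + 4711/638)/3 = -⅓*(-11641341/638) = 3880447/638 ≈ 6082.2)
P + A((102 + 49)/(66 + p(9))) = 3880447/638 + (102 + 49)/(66 + 9²) = 3880447/638 + 151/(66 + 81) = 3880447/638 + 151/147 = 570522047/93786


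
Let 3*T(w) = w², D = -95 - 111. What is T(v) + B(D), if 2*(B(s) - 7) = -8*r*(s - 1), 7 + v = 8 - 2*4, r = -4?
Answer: -9866/3 ≈ -3288.7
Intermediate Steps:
v = -7 (v = -7 + (8 - 2*4) = -7 + (8 - 8) = -7 + 0 = -7)
D = -206
B(s) = -9 + 16*s (B(s) = 7 + (-(-32)*(s - 1))/2 = 7 + (-(-32)*(-1 + s))/2 = 7 + (-8*(4 - 4*s))/2 = 7 + (-32 + 32*s)/2 = 7 + (-16 + 16*s) = -9 + 16*s)
T(w) = w²/3
T(v) + B(D) = (⅓)*(-7)² + (-9 + 16*(-206)) = (⅓)*49 + (-9 - 3296) = 49/3 - 3305 = -9866/3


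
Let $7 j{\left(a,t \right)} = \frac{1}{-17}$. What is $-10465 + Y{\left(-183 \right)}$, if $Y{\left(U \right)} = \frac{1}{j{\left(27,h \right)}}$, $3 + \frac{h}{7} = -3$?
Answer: $-10584$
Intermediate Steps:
$h = -42$ ($h = -21 + 7 \left(-3\right) = -21 - 21 = -42$)
$j{\left(a,t \right)} = - \frac{1}{119}$ ($j{\left(a,t \right)} = \frac{1}{7 \left(-17\right)} = \frac{1}{7} \left(- \frac{1}{17}\right) = - \frac{1}{119}$)
$Y{\left(U \right)} = -119$ ($Y{\left(U \right)} = \frac{1}{- \frac{1}{119}} = -119$)
$-10465 + Y{\left(-183 \right)} = -10465 - 119 = -10584$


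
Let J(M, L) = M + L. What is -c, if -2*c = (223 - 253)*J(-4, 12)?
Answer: -120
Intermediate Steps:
J(M, L) = L + M
c = 120 (c = -(223 - 253)*(12 - 4)/2 = -(-15)*8 = -½*(-240) = 120)
-c = -1*120 = -120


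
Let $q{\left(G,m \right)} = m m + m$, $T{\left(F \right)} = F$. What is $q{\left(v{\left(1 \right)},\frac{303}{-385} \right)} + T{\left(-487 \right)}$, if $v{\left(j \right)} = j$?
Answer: $- \frac{72210421}{148225} \approx -487.17$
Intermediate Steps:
$q{\left(G,m \right)} = m + m^{2}$ ($q{\left(G,m \right)} = m^{2} + m = m + m^{2}$)
$q{\left(v{\left(1 \right)},\frac{303}{-385} \right)} + T{\left(-487 \right)} = \frac{303}{-385} \left(1 + \frac{303}{-385}\right) - 487 = 303 \left(- \frac{1}{385}\right) \left(1 + 303 \left(- \frac{1}{385}\right)\right) - 487 = - \frac{303 \left(1 - \frac{303}{385}\right)}{385} - 487 = \left(- \frac{303}{385}\right) \frac{82}{385} - 487 = - \frac{24846}{148225} - 487 = - \frac{72210421}{148225}$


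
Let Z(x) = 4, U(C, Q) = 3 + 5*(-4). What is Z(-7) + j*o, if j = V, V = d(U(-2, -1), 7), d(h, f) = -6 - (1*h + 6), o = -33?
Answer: -161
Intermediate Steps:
U(C, Q) = -17 (U(C, Q) = 3 - 20 = -17)
d(h, f) = -12 - h (d(h, f) = -6 - (h + 6) = -6 - (6 + h) = -6 + (-6 - h) = -12 - h)
V = 5 (V = -12 - 1*(-17) = -12 + 17 = 5)
j = 5
Z(-7) + j*o = 4 + 5*(-33) = 4 - 165 = -161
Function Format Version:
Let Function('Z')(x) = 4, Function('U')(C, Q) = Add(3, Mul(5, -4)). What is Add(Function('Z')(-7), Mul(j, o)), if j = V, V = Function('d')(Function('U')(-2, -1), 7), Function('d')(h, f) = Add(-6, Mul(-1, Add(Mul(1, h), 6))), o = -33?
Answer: -161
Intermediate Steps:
Function('U')(C, Q) = -17 (Function('U')(C, Q) = Add(3, -20) = -17)
Function('d')(h, f) = Add(-12, Mul(-1, h)) (Function('d')(h, f) = Add(-6, Mul(-1, Add(h, 6))) = Add(-6, Mul(-1, Add(6, h))) = Add(-6, Add(-6, Mul(-1, h))) = Add(-12, Mul(-1, h)))
V = 5 (V = Add(-12, Mul(-1, -17)) = Add(-12, 17) = 5)
j = 5
Add(Function('Z')(-7), Mul(j, o)) = Add(4, Mul(5, -33)) = Add(4, -165) = -161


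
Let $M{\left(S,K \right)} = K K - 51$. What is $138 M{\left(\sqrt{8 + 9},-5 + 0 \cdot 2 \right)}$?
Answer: $-3588$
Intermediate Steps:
$M{\left(S,K \right)} = -51 + K^{2}$ ($M{\left(S,K \right)} = K^{2} - 51 = -51 + K^{2}$)
$138 M{\left(\sqrt{8 + 9},-5 + 0 \cdot 2 \right)} = 138 \left(-51 + \left(-5 + 0 \cdot 2\right)^{2}\right) = 138 \left(-51 + \left(-5 + 0\right)^{2}\right) = 138 \left(-51 + \left(-5\right)^{2}\right) = 138 \left(-51 + 25\right) = 138 \left(-26\right) = -3588$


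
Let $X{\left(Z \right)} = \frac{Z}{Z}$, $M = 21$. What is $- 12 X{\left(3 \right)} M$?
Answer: $-252$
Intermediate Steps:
$X{\left(Z \right)} = 1$
$- 12 X{\left(3 \right)} M = \left(-12\right) 1 \cdot 21 = \left(-12\right) 21 = -252$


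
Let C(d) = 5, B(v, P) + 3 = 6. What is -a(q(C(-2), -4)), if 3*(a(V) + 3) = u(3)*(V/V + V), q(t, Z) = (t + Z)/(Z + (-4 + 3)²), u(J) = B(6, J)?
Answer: 7/3 ≈ 2.3333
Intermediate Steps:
B(v, P) = 3 (B(v, P) = -3 + 6 = 3)
u(J) = 3
q(t, Z) = (Z + t)/(1 + Z) (q(t, Z) = (Z + t)/(Z + (-1)²) = (Z + t)/(Z + 1) = (Z + t)/(1 + Z))
a(V) = -2 + V (a(V) = -3 + (3*(V/V + V))/3 = -3 + (3*(1 + V))/3 = -3 + (3 + 3*V)/3 = -3 + (1 + V) = -2 + V)
-a(q(C(-2), -4)) = -(-2 + (-4 + 5)/(1 - 4)) = -(-2 + 1/(-3)) = -(-2 - ⅓*1) = -(-2 - ⅓) = -1*(-7/3) = 7/3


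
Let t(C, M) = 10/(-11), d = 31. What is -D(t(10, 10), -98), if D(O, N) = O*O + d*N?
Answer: 367498/121 ≈ 3037.2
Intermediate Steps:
t(C, M) = -10/11 (t(C, M) = 10*(-1/11) = -10/11)
D(O, N) = O² + 31*N (D(O, N) = O*O + 31*N = O² + 31*N)
-D(t(10, 10), -98) = -((-10/11)² + 31*(-98)) = -(100/121 - 3038) = -1*(-367498/121) = 367498/121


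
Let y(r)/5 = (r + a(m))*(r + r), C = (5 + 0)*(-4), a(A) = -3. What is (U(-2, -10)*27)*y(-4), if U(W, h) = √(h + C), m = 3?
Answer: 7560*I*√30 ≈ 41408.0*I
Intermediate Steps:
C = -20 (C = 5*(-4) = -20)
U(W, h) = √(-20 + h) (U(W, h) = √(h - 20) = √(-20 + h))
y(r) = 10*r*(-3 + r) (y(r) = 5*((r - 3)*(r + r)) = 5*((-3 + r)*(2*r)) = 5*(2*r*(-3 + r)) = 10*r*(-3 + r))
(U(-2, -10)*27)*y(-4) = (√(-20 - 10)*27)*(10*(-4)*(-3 - 4)) = (√(-30)*27)*(10*(-4)*(-7)) = ((I*√30)*27)*280 = (27*I*√30)*280 = 7560*I*√30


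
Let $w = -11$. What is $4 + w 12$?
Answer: $-128$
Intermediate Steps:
$4 + w 12 = 4 - 132 = -128$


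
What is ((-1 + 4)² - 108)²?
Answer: 9801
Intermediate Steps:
((-1 + 4)² - 108)² = (3² - 108)² = (9 - 108)² = (-99)² = 9801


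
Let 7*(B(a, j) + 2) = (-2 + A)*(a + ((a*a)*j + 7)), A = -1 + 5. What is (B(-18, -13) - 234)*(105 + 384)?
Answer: -4937922/7 ≈ -7.0542e+5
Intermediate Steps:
A = 4
B(a, j) = 2*a/7 + 2*j*a²/7 (B(a, j) = -2 + ((-2 + 4)*(a + ((a*a)*j + 7)))/7 = -2 + (2*(a + (a²*j + 7)))/7 = -2 + (2*(a + (j*a² + 7)))/7 = -2 + (2*(a + (7 + j*a²)))/7 = -2 + (2*(7 + a + j*a²))/7 = -2 + (14 + 2*a + 2*j*a²)/7 = -2 + (2 + 2*a/7 + 2*j*a²/7) = 2*a/7 + 2*j*a²/7)
(B(-18, -13) - 234)*(105 + 384) = ((2/7)*(-18)*(1 - 18*(-13)) - 234)*(105 + 384) = ((2/7)*(-18)*(1 + 234) - 234)*489 = ((2/7)*(-18)*235 - 234)*489 = (-8460/7 - 234)*489 = -10098/7*489 = -4937922/7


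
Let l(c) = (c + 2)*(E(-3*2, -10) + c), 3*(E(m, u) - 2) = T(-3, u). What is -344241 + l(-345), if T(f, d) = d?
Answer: -676346/3 ≈ -2.2545e+5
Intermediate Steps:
E(m, u) = 2 + u/3
l(c) = (2 + c)*(-4/3 + c) (l(c) = (c + 2)*((2 + (1/3)*(-10)) + c) = (2 + c)*((2 - 10/3) + c) = (2 + c)*(-4/3 + c))
-344241 + l(-345) = -344241 + (-8/3 + (-345)**2 + (2/3)*(-345)) = -344241 + (-8/3 + 119025 - 230) = -344241 + 356377/3 = -676346/3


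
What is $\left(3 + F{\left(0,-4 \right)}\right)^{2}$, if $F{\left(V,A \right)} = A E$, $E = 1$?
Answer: $1$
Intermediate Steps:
$F{\left(V,A \right)} = A$ ($F{\left(V,A \right)} = A 1 = A$)
$\left(3 + F{\left(0,-4 \right)}\right)^{2} = \left(3 - 4\right)^{2} = \left(-1\right)^{2} = 1$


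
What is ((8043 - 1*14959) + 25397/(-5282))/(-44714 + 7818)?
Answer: 36555709/194884672 ≈ 0.18758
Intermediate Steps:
((8043 - 1*14959) + 25397/(-5282))/(-44714 + 7818) = ((8043 - 14959) + 25397*(-1/5282))/(-36896) = (-6916 - 25397/5282)*(-1/36896) = -36555709/5282*(-1/36896) = 36555709/194884672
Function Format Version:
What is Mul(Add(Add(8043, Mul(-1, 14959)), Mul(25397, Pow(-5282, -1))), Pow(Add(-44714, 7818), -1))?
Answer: Rational(36555709, 194884672) ≈ 0.18758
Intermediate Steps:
Mul(Add(Add(8043, Mul(-1, 14959)), Mul(25397, Pow(-5282, -1))), Pow(Add(-44714, 7818), -1)) = Mul(Add(Add(8043, -14959), Mul(25397, Rational(-1, 5282))), Pow(-36896, -1)) = Mul(Add(-6916, Rational(-25397, 5282)), Rational(-1, 36896)) = Mul(Rational(-36555709, 5282), Rational(-1, 36896)) = Rational(36555709, 194884672)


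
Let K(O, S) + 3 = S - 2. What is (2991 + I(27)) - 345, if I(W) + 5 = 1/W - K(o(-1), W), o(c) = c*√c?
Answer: 70714/27 ≈ 2619.0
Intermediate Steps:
o(c) = c^(3/2)
K(O, S) = -5 + S (K(O, S) = -3 + (S - 2) = -3 + (-2 + S) = -5 + S)
I(W) = 1/W - W (I(W) = -5 + (1/W - (-5 + W)) = -5 + (1/W + (5 - W)) = -5 + (5 + 1/W - W) = 1/W - W)
(2991 + I(27)) - 345 = (2991 + (1/27 - 1*27)) - 345 = (2991 + (1/27 - 27)) - 345 = (2991 - 728/27) - 345 = 80029/27 - 345 = 70714/27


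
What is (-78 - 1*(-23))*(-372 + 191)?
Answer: 9955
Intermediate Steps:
(-78 - 1*(-23))*(-372 + 191) = (-78 + 23)*(-181) = -55*(-181) = 9955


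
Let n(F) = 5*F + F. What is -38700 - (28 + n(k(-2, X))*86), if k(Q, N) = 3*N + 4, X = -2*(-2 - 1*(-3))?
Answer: -37696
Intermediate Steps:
X = -2 (X = -2*(-2 + 3) = -2*1 = -2)
k(Q, N) = 4 + 3*N
n(F) = 6*F
-38700 - (28 + n(k(-2, X))*86) = -38700 - (28 + (6*(4 + 3*(-2)))*86) = -38700 - (28 + (6*(4 - 6))*86) = -38700 - (28 + (6*(-2))*86) = -38700 - (28 - 12*86) = -38700 - (28 - 1032) = -38700 - 1*(-1004) = -38700 + 1004 = -37696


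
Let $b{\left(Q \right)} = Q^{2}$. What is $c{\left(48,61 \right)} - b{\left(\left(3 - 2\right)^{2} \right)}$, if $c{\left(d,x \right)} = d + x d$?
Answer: $2975$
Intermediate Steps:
$c{\left(d,x \right)} = d + d x$
$c{\left(48,61 \right)} - b{\left(\left(3 - 2\right)^{2} \right)} = 48 \left(1 + 61\right) - \left(\left(3 - 2\right)^{2}\right)^{2} = 48 \cdot 62 - \left(1^{2}\right)^{2} = 2976 - 1^{2} = 2976 - 1 = 2975$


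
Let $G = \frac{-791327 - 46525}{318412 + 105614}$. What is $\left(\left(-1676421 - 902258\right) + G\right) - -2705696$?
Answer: $\frac{8976278765}{70671} \approx 1.2702 \cdot 10^{5}$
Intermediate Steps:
$G = - \frac{139642}{70671}$ ($G = - \frac{837852}{424026} = \left(-837852\right) \frac{1}{424026} = - \frac{139642}{70671} \approx -1.9759$)
$\left(\left(-1676421 - 902258\right) + G\right) - -2705696 = \left(\left(-1676421 - 902258\right) - \frac{139642}{70671}\right) - -2705696 = \left(-2578679 - \frac{139642}{70671}\right) + 2705696 = - \frac{182237963251}{70671} + 2705696 = \frac{8976278765}{70671}$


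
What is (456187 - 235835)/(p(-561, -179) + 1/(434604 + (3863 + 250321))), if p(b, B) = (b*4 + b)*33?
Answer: -151775813376/63757661219 ≈ -2.3805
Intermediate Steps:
p(b, B) = 165*b (p(b, B) = (4*b + b)*33 = (5*b)*33 = 165*b)
(456187 - 235835)/(p(-561, -179) + 1/(434604 + (3863 + 250321))) = (456187 - 235835)/(165*(-561) + 1/(434604 + (3863 + 250321))) = 220352/(-92565 + 1/(434604 + 254184)) = 220352/(-92565 + 1/688788) = 220352/(-63757661219/688788) = 220352*(-688788/63757661219) = -151775813376/63757661219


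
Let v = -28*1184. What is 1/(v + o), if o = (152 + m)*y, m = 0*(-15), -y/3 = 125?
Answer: -1/90152 ≈ -1.1092e-5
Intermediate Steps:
y = -375 (y = -3*125 = -375)
v = -33152
m = 0
o = -57000 (o = (152 + 0)*(-375) = 152*(-375) = -57000)
1/(v + o) = 1/(-33152 - 57000) = 1/(-90152) = -1/90152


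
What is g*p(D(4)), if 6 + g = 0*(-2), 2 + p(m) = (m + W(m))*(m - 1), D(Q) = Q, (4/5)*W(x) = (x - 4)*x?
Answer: -60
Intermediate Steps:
W(x) = 5*x*(-4 + x)/4 (W(x) = 5*((x - 4)*x)/4 = 5*((-4 + x)*x)/4 = 5*(x*(-4 + x))/4 = 5*x*(-4 + x)/4)
p(m) = -2 + (-1 + m)*(m + 5*m*(-4 + m)/4) (p(m) = -2 + (m + 5*m*(-4 + m)/4)*(m - 1) = -2 + (m + 5*m*(-4 + m)/4)*(-1 + m) = -2 + (-1 + m)*(m + 5*m*(-4 + m)/4))
g = -6 (g = -6 + 0*(-2) = -6 + 0 = -6)
g*p(D(4)) = -6*(-2 + 4*4 - 21/4*4**2 + (5/4)*4**3) = -6*(-2 + 16 - 21/4*16 + (5/4)*64) = -6*(-2 + 16 - 84 + 80) = -6*10 = -60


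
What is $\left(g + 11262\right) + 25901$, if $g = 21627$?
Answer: $58790$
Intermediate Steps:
$\left(g + 11262\right) + 25901 = \left(21627 + 11262\right) + 25901 = 32889 + 25901 = 58790$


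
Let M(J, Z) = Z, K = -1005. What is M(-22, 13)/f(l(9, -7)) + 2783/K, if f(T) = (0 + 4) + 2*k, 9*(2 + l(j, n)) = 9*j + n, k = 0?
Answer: 1933/4020 ≈ 0.48085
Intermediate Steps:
l(j, n) = -2 + j + n/9 (l(j, n) = -2 + (9*j + n)/9 = -2 + (n + 9*j)/9 = -2 + (j + n/9) = -2 + j + n/9)
f(T) = 4 (f(T) = (0 + 4) + 2*0 = 4 + 0 = 4)
M(-22, 13)/f(l(9, -7)) + 2783/K = 13/4 + 2783/(-1005) = 13*(1/4) + 2783*(-1/1005) = 13/4 - 2783/1005 = 1933/4020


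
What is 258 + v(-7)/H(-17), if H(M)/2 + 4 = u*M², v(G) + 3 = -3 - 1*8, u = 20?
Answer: 1490201/5776 ≈ 258.00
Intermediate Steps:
v(G) = -14 (v(G) = -3 + (-3 - 1*8) = -3 + (-3 - 8) = -3 - 11 = -14)
H(M) = -8 + 40*M² (H(M) = -8 + 2*(20*M²) = -8 + 40*M²)
258 + v(-7)/H(-17) = 258 - 14/(-8 + 40*(-17)²) = 258 - 14/(-8 + 40*289) = 258 - 14/(-8 + 11560) = 258 - 14/11552 = 258 - 14*1/11552 = 258 - 7/5776 = 1490201/5776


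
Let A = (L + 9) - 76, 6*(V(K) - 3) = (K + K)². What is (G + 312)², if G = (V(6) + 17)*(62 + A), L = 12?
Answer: 384400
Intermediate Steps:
V(K) = 3 + 2*K²/3 (V(K) = 3 + (K + K)²/6 = 3 + (2*K)²/6 = 3 + (4*K²)/6 = 3 + 2*K²/3)
A = -55 (A = (12 + 9) - 76 = 21 - 76 = -55)
G = 308 (G = ((3 + (⅔)*6²) + 17)*(62 - 55) = ((3 + (⅔)*36) + 17)*7 = ((3 + 24) + 17)*7 = (27 + 17)*7 = 44*7 = 308)
(G + 312)² = (308 + 312)² = 620² = 384400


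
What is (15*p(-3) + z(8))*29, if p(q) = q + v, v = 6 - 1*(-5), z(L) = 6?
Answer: 3654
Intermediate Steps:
v = 11 (v = 6 + 5 = 11)
p(q) = 11 + q (p(q) = q + 11 = 11 + q)
(15*p(-3) + z(8))*29 = (15*(11 - 3) + 6)*29 = (15*8 + 6)*29 = (120 + 6)*29 = 126*29 = 3654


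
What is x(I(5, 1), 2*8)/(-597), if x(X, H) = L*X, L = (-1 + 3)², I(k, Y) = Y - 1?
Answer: 0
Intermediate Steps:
I(k, Y) = -1 + Y
L = 4 (L = 2² = 4)
x(X, H) = 4*X
x(I(5, 1), 2*8)/(-597) = (4*(-1 + 1))/(-597) = (4*0)*(-1/597) = 0*(-1/597) = 0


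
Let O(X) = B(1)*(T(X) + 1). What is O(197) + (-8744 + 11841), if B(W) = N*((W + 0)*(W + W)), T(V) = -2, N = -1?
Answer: 3099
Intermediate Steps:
B(W) = -2*W² (B(W) = -(W + 0)*(W + W) = -W*2*W = -2*W²)
O(X) = 2 (O(X) = (-2*1²)*(-2 + 1) = -2*1*(-1) = -2*(-1) = 2)
O(197) + (-8744 + 11841) = 2 + (-8744 + 11841) = 2 + 3097 = 3099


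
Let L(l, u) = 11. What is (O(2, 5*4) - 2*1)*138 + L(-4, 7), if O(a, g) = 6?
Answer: 563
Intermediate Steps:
(O(2, 5*4) - 2*1)*138 + L(-4, 7) = (6 - 2*1)*138 + 11 = (6 - 2)*138 + 11 = 4*138 + 11 = 552 + 11 = 563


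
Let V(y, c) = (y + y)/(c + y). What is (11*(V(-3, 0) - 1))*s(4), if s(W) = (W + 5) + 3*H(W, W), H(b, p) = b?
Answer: 231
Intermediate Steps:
V(y, c) = 2*y/(c + y) (V(y, c) = (2*y)/(c + y) = 2*y/(c + y))
s(W) = 5 + 4*W (s(W) = (W + 5) + 3*W = (5 + W) + 3*W = 5 + 4*W)
(11*(V(-3, 0) - 1))*s(4) = (11*(2*(-3)/(0 - 3) - 1))*(5 + 4*4) = (11*(2*(-3)/(-3) - 1))*(5 + 16) = (11*(2*(-3)*(-1/3) - 1))*21 = (11*(2 - 1))*21 = (11*1)*21 = 11*21 = 231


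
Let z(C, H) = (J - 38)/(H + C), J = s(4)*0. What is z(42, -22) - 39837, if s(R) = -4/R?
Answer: -398389/10 ≈ -39839.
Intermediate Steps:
J = 0 (J = -4/4*0 = -4*¼*0 = -1*0 = 0)
z(C, H) = -38/(C + H) (z(C, H) = (0 - 38)/(H + C) = -38/(C + H))
z(42, -22) - 39837 = -38/(42 - 22) - 39837 = -38/20 - 39837 = -38*1/20 - 39837 = -19/10 - 39837 = -398389/10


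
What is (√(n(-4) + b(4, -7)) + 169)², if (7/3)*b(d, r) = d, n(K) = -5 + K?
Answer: (1183 + I*√357)²/49 ≈ 28554.0 + 912.33*I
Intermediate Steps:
b(d, r) = 3*d/7
(√(n(-4) + b(4, -7)) + 169)² = (√((-5 - 4) + (3/7)*4) + 169)² = (√(-9 + 12/7) + 169)² = (√(-51/7) + 169)² = (I*√357/7 + 169)² = (169 + I*√357/7)²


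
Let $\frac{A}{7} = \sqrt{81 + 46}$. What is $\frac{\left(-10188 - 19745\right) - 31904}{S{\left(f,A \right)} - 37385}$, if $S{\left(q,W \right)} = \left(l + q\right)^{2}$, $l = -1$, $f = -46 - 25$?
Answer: $\frac{61837}{32201} \approx 1.9203$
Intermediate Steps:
$f = -71$
$A = 7 \sqrt{127}$ ($A = 7 \sqrt{81 + 46} = 7 \sqrt{127} \approx 78.886$)
$S{\left(q,W \right)} = \left(-1 + q\right)^{2}$
$\frac{\left(-10188 - 19745\right) - 31904}{S{\left(f,A \right)} - 37385} = \frac{\left(-10188 - 19745\right) - 31904}{\left(-1 - 71\right)^{2} - 37385} = \frac{\left(-10188 - 19745\right) - 31904}{\left(-72\right)^{2} - 37385} = \frac{-29933 - 31904}{5184 - 37385} = - \frac{61837}{-32201} = \left(-61837\right) \left(- \frac{1}{32201}\right) = \frac{61837}{32201}$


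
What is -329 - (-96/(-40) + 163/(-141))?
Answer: -232822/705 ≈ -330.24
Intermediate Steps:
-329 - (-96/(-40) + 163/(-141)) = -329 - (-96*(-1/40) + 163*(-1/141)) = -329 - (12/5 - 163/141) = -329 - 1*877/705 = -329 - 877/705 = -232822/705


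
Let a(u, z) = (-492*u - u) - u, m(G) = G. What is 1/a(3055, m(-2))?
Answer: -1/1509170 ≈ -6.6262e-7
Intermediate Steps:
a(u, z) = -494*u (a(u, z) = -493*u - u = -494*u)
1/a(3055, m(-2)) = 1/(-494*3055) = 1/(-1509170) = -1/1509170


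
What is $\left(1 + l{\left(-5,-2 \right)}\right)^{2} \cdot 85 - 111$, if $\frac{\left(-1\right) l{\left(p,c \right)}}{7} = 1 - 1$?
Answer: $-26$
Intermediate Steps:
$l{\left(p,c \right)} = 0$ ($l{\left(p,c \right)} = - 7 \left(1 - 1\right) = \left(-7\right) 0 = 0$)
$\left(1 + l{\left(-5,-2 \right)}\right)^{2} \cdot 85 - 111 = \left(1 + 0\right)^{2} \cdot 85 - 111 = 1^{2} \cdot 85 - 111 = 1 \cdot 85 - 111 = 85 - 111 = -26$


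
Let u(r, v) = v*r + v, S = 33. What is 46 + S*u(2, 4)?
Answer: 442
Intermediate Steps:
u(r, v) = v + r*v (u(r, v) = r*v + v = v + r*v)
46 + S*u(2, 4) = 46 + 33*(4*(1 + 2)) = 46 + 33*(4*3) = 46 + 33*12 = 46 + 396 = 442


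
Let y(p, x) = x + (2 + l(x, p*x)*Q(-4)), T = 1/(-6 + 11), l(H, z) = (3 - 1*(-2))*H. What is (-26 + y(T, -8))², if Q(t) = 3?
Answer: 23104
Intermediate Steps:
l(H, z) = 5*H (l(H, z) = (3 + 2)*H = 5*H)
T = ⅕ (T = 1/5 = ⅕ ≈ 0.20000)
y(p, x) = 2 + 16*x (y(p, x) = x + (2 + (5*x)*3) = x + (2 + 15*x) = 2 + 16*x)
(-26 + y(T, -8))² = (-26 + (2 + 16*(-8)))² = (-26 + (2 - 128))² = (-26 - 126)² = (-152)² = 23104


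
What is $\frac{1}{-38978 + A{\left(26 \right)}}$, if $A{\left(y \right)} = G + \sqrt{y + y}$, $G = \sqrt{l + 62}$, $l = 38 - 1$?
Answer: $\frac{1}{-38978 + 2 \sqrt{13} + 3 \sqrt{11}} \approx -2.5667 \cdot 10^{-5}$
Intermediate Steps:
$l = 37$ ($l = 38 - 1 = 37$)
$G = 3 \sqrt{11}$ ($G = \sqrt{37 + 62} = \sqrt{99} = 3 \sqrt{11} \approx 9.9499$)
$A{\left(y \right)} = 3 \sqrt{11} + \sqrt{2} \sqrt{y}$ ($A{\left(y \right)} = 3 \sqrt{11} + \sqrt{y + y} = 3 \sqrt{11} + \sqrt{2 y} = 3 \sqrt{11} + \sqrt{2} \sqrt{y}$)
$\frac{1}{-38978 + A{\left(26 \right)}} = \frac{1}{-38978 + \left(3 \sqrt{11} + \sqrt{2} \sqrt{26}\right)} = \frac{1}{-38978 + \left(3 \sqrt{11} + 2 \sqrt{13}\right)} = \frac{1}{-38978 + \left(2 \sqrt{13} + 3 \sqrt{11}\right)} = \frac{1}{-38978 + 2 \sqrt{13} + 3 \sqrt{11}}$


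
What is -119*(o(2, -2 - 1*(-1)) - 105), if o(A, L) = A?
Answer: 12257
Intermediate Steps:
-119*(o(2, -2 - 1*(-1)) - 105) = -119*(2 - 105) = -119*(-103) = 12257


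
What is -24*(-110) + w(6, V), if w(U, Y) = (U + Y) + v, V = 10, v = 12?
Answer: 2668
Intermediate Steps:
w(U, Y) = 12 + U + Y (w(U, Y) = (U + Y) + 12 = 12 + U + Y)
-24*(-110) + w(6, V) = -24*(-110) + (12 + 6 + 10) = 2640 + 28 = 2668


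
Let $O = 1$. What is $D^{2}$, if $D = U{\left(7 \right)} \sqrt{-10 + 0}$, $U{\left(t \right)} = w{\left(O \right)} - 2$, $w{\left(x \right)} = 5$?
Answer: $-90$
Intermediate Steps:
$U{\left(t \right)} = 3$ ($U{\left(t \right)} = 5 - 2 = 3$)
$D = 3 i \sqrt{10}$ ($D = 3 \sqrt{-10 + 0} = 3 \sqrt{-10} = 3 i \sqrt{10} \approx 9.4868 i$)
$D^{2} = \left(3 i \sqrt{10}\right)^{2} = -90$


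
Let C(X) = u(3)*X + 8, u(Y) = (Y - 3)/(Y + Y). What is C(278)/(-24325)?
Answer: -8/24325 ≈ -0.00032888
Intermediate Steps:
u(Y) = (-3 + Y)/(2*Y) (u(Y) = (-3 + Y)/((2*Y)) = (-3 + Y)*(1/(2*Y)) = (-3 + Y)/(2*Y))
C(X) = 8 (C(X) = ((½)*(-3 + 3)/3)*X + 8 = ((½)*(⅓)*0)*X + 8 = 0*X + 8 = 0 + 8 = 8)
C(278)/(-24325) = 8/(-24325) = 8*(-1/24325) = -8/24325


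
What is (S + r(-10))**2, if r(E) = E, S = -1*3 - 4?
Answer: 289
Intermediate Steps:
S = -7 (S = -3 - 4 = -7)
(S + r(-10))**2 = (-7 - 10)**2 = (-17)**2 = 289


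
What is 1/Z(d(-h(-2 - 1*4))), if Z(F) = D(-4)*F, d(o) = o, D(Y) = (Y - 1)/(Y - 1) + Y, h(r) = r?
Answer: -1/18 ≈ -0.055556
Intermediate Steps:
D(Y) = 1 + Y (D(Y) = (-1 + Y)/(-1 + Y) + Y = 1 + Y)
Z(F) = -3*F (Z(F) = (1 - 4)*F = -3*F)
1/Z(d(-h(-2 - 1*4))) = 1/(-(-3)*(-2 - 1*4)) = 1/(-(-3)*(-2 - 4)) = 1/(-(-3)*(-6)) = 1/(-3*6) = 1/(-18) = -1/18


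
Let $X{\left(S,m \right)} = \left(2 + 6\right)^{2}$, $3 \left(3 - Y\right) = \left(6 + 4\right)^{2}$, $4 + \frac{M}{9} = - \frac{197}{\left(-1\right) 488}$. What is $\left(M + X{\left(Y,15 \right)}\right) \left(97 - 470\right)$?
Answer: $- \frac{5758001}{488} \approx -11799.0$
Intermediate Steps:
$M = - \frac{15795}{488}$ ($M = -36 + 9 \left(- \frac{197}{\left(-1\right) 488}\right) = -36 + 9 \left(- \frac{197}{-488}\right) = -36 + 9 \left(\left(-197\right) \left(- \frac{1}{488}\right)\right) = -36 + 9 \cdot \frac{197}{488} = -36 + \frac{1773}{488} = - \frac{15795}{488} \approx -32.367$)
$Y = - \frac{91}{3}$ ($Y = 3 - \frac{\left(6 + 4\right)^{2}}{3} = 3 - \frac{10^{2}}{3} = 3 - \frac{100}{3} = - \frac{91}{3} \approx -30.333$)
$X{\left(S,m \right)} = 64$ ($X{\left(S,m \right)} = 8^{2} = 64$)
$\left(M + X{\left(Y,15 \right)}\right) \left(97 - 470\right) = \left(- \frac{15795}{488} + 64\right) \left(97 - 470\right) = \frac{15437}{488} \left(-373\right) = - \frac{5758001}{488}$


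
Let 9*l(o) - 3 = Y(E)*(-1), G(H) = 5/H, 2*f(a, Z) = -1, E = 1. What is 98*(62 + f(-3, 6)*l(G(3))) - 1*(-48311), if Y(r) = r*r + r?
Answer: 489434/9 ≈ 54382.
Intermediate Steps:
f(a, Z) = -1/2 (f(a, Z) = (1/2)*(-1) = -1/2)
Y(r) = r + r**2 (Y(r) = r**2 + r = r + r**2)
l(o) = 1/9 (l(o) = 1/3 + ((1*(1 + 1))*(-1))/9 = 1/3 + ((1*2)*(-1))/9 = 1/3 + (2*(-1))/9 = 1/3 + (1/9)*(-2) = 1/3 - 2/9 = 1/9)
98*(62 + f(-3, 6)*l(G(3))) - 1*(-48311) = 98*(62 - 1/2*1/9) - 1*(-48311) = 98*(62 - 1/18) + 48311 = 98*(1115/18) + 48311 = 54635/9 + 48311 = 489434/9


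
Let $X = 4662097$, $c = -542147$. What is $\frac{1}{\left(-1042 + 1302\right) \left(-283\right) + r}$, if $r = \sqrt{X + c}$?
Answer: $- \frac{7358}{540989645} - \frac{\sqrt{164798}}{1081979290} \approx -1.3976 \cdot 10^{-5}$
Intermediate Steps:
$r = 5 \sqrt{164798}$ ($r = \sqrt{4662097 - 542147} = \sqrt{4119950} = 5 \sqrt{164798} \approx 2029.8$)
$\frac{1}{\left(-1042 + 1302\right) \left(-283\right) + r} = \frac{1}{\left(-1042 + 1302\right) \left(-283\right) + 5 \sqrt{164798}} = \frac{1}{260 \left(-283\right) + 5 \sqrt{164798}} = \frac{1}{-73580 + 5 \sqrt{164798}}$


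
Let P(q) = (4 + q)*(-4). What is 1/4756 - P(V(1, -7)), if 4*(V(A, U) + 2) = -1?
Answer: 33293/4756 ≈ 7.0002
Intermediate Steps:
V(A, U) = -9/4 (V(A, U) = -2 + (1/4)*(-1) = -2 - 1/4 = -9/4)
P(q) = -16 - 4*q
1/4756 - P(V(1, -7)) = 1/4756 - (-16 - 4*(-9/4)) = 1/4756 - (-16 + 9) = 1/4756 - 1*(-7) = 1/4756 + 7 = 33293/4756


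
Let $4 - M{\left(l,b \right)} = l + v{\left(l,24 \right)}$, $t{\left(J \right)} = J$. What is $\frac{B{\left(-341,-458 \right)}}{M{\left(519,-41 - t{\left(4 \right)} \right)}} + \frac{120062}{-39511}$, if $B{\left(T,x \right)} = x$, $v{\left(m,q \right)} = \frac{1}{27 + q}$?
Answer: $- \frac{1115325277}{518897963} \approx -2.1494$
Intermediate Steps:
$M{\left(l,b \right)} = \frac{203}{51} - l$ ($M{\left(l,b \right)} = 4 - \left(l + \frac{1}{27 + 24}\right) = 4 - \left(l + \frac{1}{51}\right) = 4 - \left(\frac{1}{51} + l\right) = \frac{203}{51} - l$)
$\frac{B{\left(-341,-458 \right)}}{M{\left(519,-41 - t{\left(4 \right)} \right)}} + \frac{120062}{-39511} = - \frac{458}{\frac{203}{51} - 519} + \frac{120062}{-39511} = - \frac{458}{\frac{203}{51} - 519} + 120062 \left(- \frac{1}{39511}\right) = - \frac{458}{- \frac{26266}{51}} - \frac{120062}{39511} = \left(-458\right) \left(- \frac{51}{26266}\right) - \frac{120062}{39511} = \frac{11679}{13133} - \frac{120062}{39511} = - \frac{1115325277}{518897963}$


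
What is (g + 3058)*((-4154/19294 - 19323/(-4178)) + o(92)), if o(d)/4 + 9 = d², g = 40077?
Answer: 58805878442113325/40305166 ≈ 1.4590e+9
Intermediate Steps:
o(d) = -36 + 4*d²
(g + 3058)*((-4154/19294 - 19323/(-4178)) + o(92)) = (40077 + 3058)*((-4154/19294 - 19323/(-4178)) + (-36 + 4*92²)) = 43135*((-4154*1/19294 - 19323*(-1/4178)) + (-36 + 4*8464)) = 43135*((-2077/9647 + 19323/4178) + (-36 + 33856)) = 43135*(177731275/40305166 + 33820) = 43135*(1363298445395/40305166) = 58805878442113325/40305166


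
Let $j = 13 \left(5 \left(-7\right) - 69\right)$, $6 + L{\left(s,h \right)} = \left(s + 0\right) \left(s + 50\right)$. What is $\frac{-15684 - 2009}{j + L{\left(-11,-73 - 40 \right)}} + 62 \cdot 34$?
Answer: $\frac{3784689}{1787} \approx 2117.9$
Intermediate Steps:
$L{\left(s,h \right)} = -6 + s \left(50 + s\right)$ ($L{\left(s,h \right)} = -6 + \left(s + 0\right) \left(s + 50\right) = -6 + s \left(50 + s\right)$)
$j = -1352$ ($j = 13 \left(-35 - 69\right) = 13 \left(-104\right) = -1352$)
$\frac{-15684 - 2009}{j + L{\left(-11,-73 - 40 \right)}} + 62 \cdot 34 = \frac{-15684 - 2009}{-1352 + \left(-6 + \left(-11\right)^{2} + 50 \left(-11\right)\right)} + 62 \cdot 34 = - \frac{17693}{-1352 - 435} + 2108 = - \frac{17693}{-1787} + 2108 = \left(-17693\right) \left(- \frac{1}{1787}\right) + 2108 = \frac{17693}{1787} + 2108 = \frac{3784689}{1787}$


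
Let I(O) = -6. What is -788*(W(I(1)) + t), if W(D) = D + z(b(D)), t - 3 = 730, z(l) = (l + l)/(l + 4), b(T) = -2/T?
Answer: -7448964/13 ≈ -5.7300e+5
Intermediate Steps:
z(l) = 2*l/(4 + l) (z(l) = (2*l)/(4 + l) = 2*l/(4 + l))
t = 733 (t = 3 + 730 = 733)
W(D) = D - 4/(D*(4 - 2/D)) (W(D) = D + 2*(-2/D)/(4 - 2/D) = D - 4/(D*(4 - 2/D)))
-788*(W(I(1)) + t) = -788*((-2 - 6*(-1 + 2*(-6)))/(-1 + 2*(-6)) + 733) = -788*((-2 - 6*(-1 - 12))/(-1 - 12) + 733) = -788*((-2 - 6*(-13))/(-13) + 733) = -788*(-(-2 + 78)/13 + 733) = -788*(-1/13*76 + 733) = -788*(-76/13 + 733) = -788*9453/13 = -7448964/13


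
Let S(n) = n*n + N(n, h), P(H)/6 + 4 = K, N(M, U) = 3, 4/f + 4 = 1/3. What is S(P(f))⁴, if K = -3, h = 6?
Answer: 9748688599521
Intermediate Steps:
f = -12/11 (f = 4/(-4 + 1/3) = 4/(-4 + ⅓) = 4/(-11/3) = 4*(-3/11) = -12/11 ≈ -1.0909)
P(H) = -42 (P(H) = -24 + 6*(-3) = -24 - 18 = -42)
S(n) = 3 + n² (S(n) = n*n + 3 = n² + 3 = 3 + n²)
S(P(f))⁴ = (3 + (-42)²)⁴ = (3 + 1764)⁴ = 1767⁴ = 9748688599521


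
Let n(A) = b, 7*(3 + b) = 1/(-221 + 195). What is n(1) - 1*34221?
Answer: -6228769/182 ≈ -34224.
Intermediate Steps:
b = -547/182 (b = -3 + 1/(7*(-221 + 195)) = -3 + (⅐)/(-26) = -3 + (⅐)*(-1/26) = -3 - 1/182 = -547/182 ≈ -3.0055)
n(A) = -547/182
n(1) - 1*34221 = -547/182 - 1*34221 = -547/182 - 34221 = -6228769/182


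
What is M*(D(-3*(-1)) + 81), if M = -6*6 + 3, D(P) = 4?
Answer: -2805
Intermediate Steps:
M = -33 (M = -36 + 3 = -33)
M*(D(-3*(-1)) + 81) = -33*(4 + 81) = -33*85 = -2805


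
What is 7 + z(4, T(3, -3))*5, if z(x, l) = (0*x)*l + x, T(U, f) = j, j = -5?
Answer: 27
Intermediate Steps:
T(U, f) = -5
z(x, l) = x (z(x, l) = 0*l + x = 0 + x = x)
7 + z(4, T(3, -3))*5 = 7 + 4*5 = 7 + 20 = 27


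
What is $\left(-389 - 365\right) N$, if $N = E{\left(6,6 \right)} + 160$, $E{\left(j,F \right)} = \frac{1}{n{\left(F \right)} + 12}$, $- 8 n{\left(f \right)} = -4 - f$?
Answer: $- \frac{6396936}{53} \approx -1.207 \cdot 10^{5}$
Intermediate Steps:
$n{\left(f \right)} = \frac{1}{2} + \frac{f}{8}$ ($n{\left(f \right)} = - \frac{-4 - f}{8} = \frac{1}{2} + \frac{f}{8}$)
$E{\left(j,F \right)} = \frac{1}{\frac{25}{2} + \frac{F}{8}}$ ($E{\left(j,F \right)} = \frac{1}{\left(\frac{1}{2} + \frac{F}{8}\right) + 12} = \frac{1}{\frac{25}{2} + \frac{F}{8}}$)
$N = \frac{8484}{53}$ ($N = \frac{8}{100 + 6} + 160 = \frac{8}{106} + 160 = 8 \cdot \frac{1}{106} + 160 = \frac{4}{53} + 160 = \frac{8484}{53} \approx 160.08$)
$\left(-389 - 365\right) N = \left(-389 - 365\right) \frac{8484}{53} = \left(-754\right) \frac{8484}{53} = - \frac{6396936}{53}$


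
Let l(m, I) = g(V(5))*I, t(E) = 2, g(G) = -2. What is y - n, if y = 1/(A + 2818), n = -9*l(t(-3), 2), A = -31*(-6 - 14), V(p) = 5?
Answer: -123767/3438 ≈ -36.000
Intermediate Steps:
A = 620 (A = -31*(-20) = 620)
l(m, I) = -2*I
n = 36 (n = -(-18)*2 = -9*(-4) = 36)
y = 1/3438 (y = 1/(620 + 2818) = 1/3438 ≈ 0.00029087)
y - n = 1/3438 - 1*36 = 1/3438 - 36 = -123767/3438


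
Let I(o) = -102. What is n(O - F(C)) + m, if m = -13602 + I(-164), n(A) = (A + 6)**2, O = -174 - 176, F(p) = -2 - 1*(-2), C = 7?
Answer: 104632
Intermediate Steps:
F(p) = 0 (F(p) = -2 + 2 = 0)
O = -350
n(A) = (6 + A)**2
m = -13704 (m = -13602 - 102 = -13704)
n(O - F(C)) + m = (6 + (-350 - 1*0))**2 - 13704 = (6 + (-350 + 0))**2 - 13704 = (6 - 350)**2 - 13704 = (-344)**2 - 13704 = 118336 - 13704 = 104632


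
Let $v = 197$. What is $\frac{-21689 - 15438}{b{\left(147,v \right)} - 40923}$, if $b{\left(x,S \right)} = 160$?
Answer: $\frac{37127}{40763} \approx 0.9108$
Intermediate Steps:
$\frac{-21689 - 15438}{b{\left(147,v \right)} - 40923} = \frac{-21689 - 15438}{160 - 40923} = - \frac{37127}{-40763} = \left(-37127\right) \left(- \frac{1}{40763}\right) = \frac{37127}{40763}$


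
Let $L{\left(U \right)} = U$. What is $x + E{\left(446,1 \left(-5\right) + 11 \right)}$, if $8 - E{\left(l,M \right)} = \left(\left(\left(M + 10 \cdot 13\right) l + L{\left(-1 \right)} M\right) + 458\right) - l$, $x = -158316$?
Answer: $-218970$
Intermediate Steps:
$E{\left(l,M \right)} = -450 + M + l - l \left(130 + M\right)$ ($E{\left(l,M \right)} = 8 - \left(\left(\left(\left(M + 10 \cdot 13\right) l - M\right) + 458\right) - l\right) = 8 - \left(\left(\left(\left(M + 130\right) l - M\right) + 458\right) - l\right) = 8 - \left(\left(\left(\left(130 + M\right) l - M\right) + 458\right) - l\right) = 8 - \left(\left(\left(l \left(130 + M\right) - M\right) + 458\right) - l\right) = 8 - \left(\left(\left(- M + l \left(130 + M\right)\right) + 458\right) - l\right) = 8 - \left(\left(458 - M + l \left(130 + M\right)\right) - l\right) = 8 - \left(458 - M - l + l \left(130 + M\right)\right) = 8 + \left(-458 + M + l - l \left(130 + M\right)\right) = -450 + M + l - l \left(130 + M\right)$)
$x + E{\left(446,1 \left(-5\right) + 11 \right)} = -158316 - \left(57978 + \left(1 \left(-5\right) + 11\right) 446\right) = -158316 - \left(57978 + \left(-5 + 11\right) 446\right) = -158316 - \left(57978 + 2676\right) = -158316 - 60654 = -218970$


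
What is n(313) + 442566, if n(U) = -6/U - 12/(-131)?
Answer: 18146536668/41003 ≈ 4.4257e+5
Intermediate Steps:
n(U) = 12/131 - 6/U (n(U) = -6/U - 12*(-1/131) = -6/U + 12/131 = 12/131 - 6/U)
n(313) + 442566 = (12/131 - 6/313) + 442566 = 2970/41003 + 442566 = 18146536668/41003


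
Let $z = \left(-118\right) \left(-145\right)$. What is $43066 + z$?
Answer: $60176$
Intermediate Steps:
$z = 17110$
$43066 + z = 43066 + 17110 = 60176$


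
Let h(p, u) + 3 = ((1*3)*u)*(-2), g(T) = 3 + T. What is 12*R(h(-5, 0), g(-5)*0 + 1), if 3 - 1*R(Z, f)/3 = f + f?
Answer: 36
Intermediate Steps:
h(p, u) = -3 - 6*u (h(p, u) = -3 + ((1*3)*u)*(-2) = -3 + (3*u)*(-2) = -3 - 6*u)
R(Z, f) = 9 - 6*f (R(Z, f) = 9 - 3*(f + f) = 9 - 6*f)
12*R(h(-5, 0), g(-5)*0 + 1) = 12*(9 - 6*((3 - 5)*0 + 1)) = 12*(9 - 6*(-2*0 + 1)) = 12*(9 - 6*(0 + 1)) = 12*(9 - 6*1) = 12*(9 - 6) = 12*3 = 36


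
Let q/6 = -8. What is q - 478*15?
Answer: -7218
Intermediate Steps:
q = -48 (q = 6*(-8) = -48)
q - 478*15 = -48 - 478*15 = -48 - 7170 = -7218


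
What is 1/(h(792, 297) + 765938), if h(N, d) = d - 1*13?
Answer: 1/766222 ≈ 1.3051e-6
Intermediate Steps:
h(N, d) = -13 + d (h(N, d) = d - 13 = -13 + d)
1/(h(792, 297) + 765938) = 1/((-13 + 297) + 765938) = 1/(284 + 765938) = 1/766222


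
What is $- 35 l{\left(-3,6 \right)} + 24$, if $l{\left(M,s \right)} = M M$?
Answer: $-291$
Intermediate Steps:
$l{\left(M,s \right)} = M^{2}$
$- 35 l{\left(-3,6 \right)} + 24 = - 35 \left(-3\right)^{2} + 24 = \left(-35\right) 9 + 24 = -315 + 24 = -291$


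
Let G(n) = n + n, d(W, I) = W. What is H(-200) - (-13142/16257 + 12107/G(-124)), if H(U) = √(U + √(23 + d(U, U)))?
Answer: 200082715/4031736 + √(-200 + I*√177) ≈ 50.097 + 14.15*I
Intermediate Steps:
G(n) = 2*n
H(U) = √(U + √(23 + U))
H(-200) - (-13142/16257 + 12107/G(-124)) = √(-200 + √(23 - 200)) - (-13142/16257 + 12107/((2*(-124)))) = √(-200 + √(-177)) - (-13142*1/16257 + 12107/(-248)) = √(-200 + I*√177) - (-13142/16257 + 12107*(-1/248)) = √(-200 + I*√177) - (-13142/16257 - 12107/248) = √(-200 + I*√177) - 1*(-200082715/4031736) = √(-200 + I*√177) + 200082715/4031736 = 200082715/4031736 + √(-200 + I*√177)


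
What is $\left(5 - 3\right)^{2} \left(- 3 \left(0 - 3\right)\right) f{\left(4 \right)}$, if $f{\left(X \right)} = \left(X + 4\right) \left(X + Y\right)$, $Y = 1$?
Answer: $1440$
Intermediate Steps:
$f{\left(X \right)} = \left(1 + X\right) \left(4 + X\right)$ ($f{\left(X \right)} = \left(X + 4\right) \left(X + 1\right) = \left(4 + X\right) \left(1 + X\right) = \left(1 + X\right) \left(4 + X\right)$)
$\left(5 - 3\right)^{2} \left(- 3 \left(0 - 3\right)\right) f{\left(4 \right)} = \left(5 - 3\right)^{2} \left(- 3 \left(0 - 3\right)\right) \left(4 + 4^{2} + 5 \cdot 4\right) = 2^{2} \left(\left(-3\right) \left(-3\right)\right) \left(4 + 16 + 20\right) = 4 \cdot 9 \cdot 40 = 36 \cdot 40 = 1440$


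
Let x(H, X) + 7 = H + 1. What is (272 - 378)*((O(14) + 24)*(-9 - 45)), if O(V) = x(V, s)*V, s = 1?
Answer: 778464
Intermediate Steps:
x(H, X) = -6 + H (x(H, X) = -7 + (H + 1) = -7 + (1 + H) = -6 + H)
O(V) = V*(-6 + V) (O(V) = (-6 + V)*V = V*(-6 + V))
(272 - 378)*((O(14) + 24)*(-9 - 45)) = (272 - 378)*((14*(-6 + 14) + 24)*(-9 - 45)) = -106*(14*8 + 24)*(-54) = -106*(112 + 24)*(-54) = -14416*(-54) = -106*(-7344) = 778464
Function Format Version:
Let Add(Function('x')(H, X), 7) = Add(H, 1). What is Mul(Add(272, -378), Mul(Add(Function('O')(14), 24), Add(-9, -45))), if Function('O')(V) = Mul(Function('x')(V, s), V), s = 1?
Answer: 778464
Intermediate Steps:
Function('x')(H, X) = Add(-6, H) (Function('x')(H, X) = Add(-7, Add(H, 1)) = Add(-7, Add(1, H)) = Add(-6, H))
Function('O')(V) = Mul(V, Add(-6, V)) (Function('O')(V) = Mul(Add(-6, V), V) = Mul(V, Add(-6, V)))
Mul(Add(272, -378), Mul(Add(Function('O')(14), 24), Add(-9, -45))) = Mul(Add(272, -378), Mul(Add(Mul(14, Add(-6, 14)), 24), Add(-9, -45))) = Mul(-106, Mul(Add(Mul(14, 8), 24), -54)) = Mul(-106, Mul(Add(112, 24), -54)) = Mul(-106, Mul(136, -54)) = Mul(-106, -7344) = 778464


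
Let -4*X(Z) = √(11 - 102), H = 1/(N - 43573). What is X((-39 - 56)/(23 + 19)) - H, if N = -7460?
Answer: 1/51033 - I*√91/4 ≈ 1.9595e-5 - 2.3848*I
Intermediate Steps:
H = -1/51033 (H = 1/(-7460 - 43573) = 1/(-51033) = -1/51033 ≈ -1.9595e-5)
X(Z) = -I*√91/4 (X(Z) = -√(11 - 102)/4 = -I*√91/4)
X((-39 - 56)/(23 + 19)) - H = -I*√91/4 - 1*(-1/51033) = -I*√91/4 + 1/51033 = 1/51033 - I*√91/4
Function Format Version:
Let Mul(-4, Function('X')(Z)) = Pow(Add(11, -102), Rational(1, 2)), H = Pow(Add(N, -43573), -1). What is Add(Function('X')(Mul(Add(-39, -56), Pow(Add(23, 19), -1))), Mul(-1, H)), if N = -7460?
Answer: Add(Rational(1, 51033), Mul(Rational(-1, 4), I, Pow(91, Rational(1, 2)))) ≈ Add(1.9595e-5, Mul(-2.3848, I))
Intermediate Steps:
H = Rational(-1, 51033) (H = Pow(Add(-7460, -43573), -1) = Pow(-51033, -1) = Rational(-1, 51033) ≈ -1.9595e-5)
Function('X')(Z) = Mul(Rational(-1, 4), I, Pow(91, Rational(1, 2))) (Function('X')(Z) = Mul(Rational(-1, 4), Pow(Add(11, -102), Rational(1, 2))) = Mul(Rational(-1, 4), Pow(-91, Rational(1, 2))) = Mul(Rational(-1, 4), Mul(I, Pow(91, Rational(1, 2)))) = Mul(Rational(-1, 4), I, Pow(91, Rational(1, 2))))
Add(Function('X')(Mul(Add(-39, -56), Pow(Add(23, 19), -1))), Mul(-1, H)) = Add(Mul(Rational(-1, 4), I, Pow(91, Rational(1, 2))), Mul(-1, Rational(-1, 51033))) = Add(Mul(Rational(-1, 4), I, Pow(91, Rational(1, 2))), Rational(1, 51033)) = Add(Rational(1, 51033), Mul(Rational(-1, 4), I, Pow(91, Rational(1, 2))))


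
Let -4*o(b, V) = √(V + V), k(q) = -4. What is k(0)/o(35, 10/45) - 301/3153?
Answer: 75371/3153 ≈ 23.905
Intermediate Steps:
o(b, V) = -√2*√V/4 (o(b, V) = -√(V + V)/4 = -√2*√V/4)
k(0)/o(35, 10/45) - 301/3153 = -4/((-√2*√(10/45)/4)) - 301/3153 = -4/((-√2*√(10*(1/45))/4)) - 301*1/3153 = -4/((-√2*√(2/9)/4)) - 301/3153 = -4/((-√2*√2/3/4)) - 301/3153 = -4/(-⅙) - 301/3153 = -4*(-6) - 301/3153 = 24 - 301/3153 = 75371/3153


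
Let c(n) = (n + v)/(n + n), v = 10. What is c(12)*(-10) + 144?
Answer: 809/6 ≈ 134.83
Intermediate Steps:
c(n) = (10 + n)/(2*n) (c(n) = (n + 10)/(n + n) = (10 + n)/((2*n)) = (10 + n)*(1/(2*n)) = (10 + n)/(2*n))
c(12)*(-10) + 144 = ((½)*(10 + 12)/12)*(-10) + 144 = ((½)*(1/12)*22)*(-10) + 144 = (11/12)*(-10) + 144 = -55/6 + 144 = 809/6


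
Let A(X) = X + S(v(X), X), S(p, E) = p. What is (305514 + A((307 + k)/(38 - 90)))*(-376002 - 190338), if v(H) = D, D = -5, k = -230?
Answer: -2249274669735/13 ≈ -1.7302e+11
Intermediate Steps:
v(H) = -5
A(X) = -5 + X (A(X) = X - 5 = -5 + X)
(305514 + A((307 + k)/(38 - 90)))*(-376002 - 190338) = (305514 + (-5 + (307 - 230)/(38 - 90)))*(-376002 - 190338) = (305514 + (-5 + 77/(-52)))*(-566340) = (305514 + (-5 + 77*(-1/52)))*(-566340) = (305514 + (-5 - 77/52))*(-566340) = (305514 - 337/52)*(-566340) = (15886391/52)*(-566340) = -2249274669735/13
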